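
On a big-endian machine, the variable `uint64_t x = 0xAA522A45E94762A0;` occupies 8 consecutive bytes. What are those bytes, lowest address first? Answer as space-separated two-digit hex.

Split into bytes (most-significant first): AA 52 2A 45 E9 47 62 A0.
In big-endian order the high byte comes first in memory.
So the memory order matches the most-significant-first order: AA 52 2A 45 E9 47 62 A0.

AA 52 2A 45 E9 47 62 A0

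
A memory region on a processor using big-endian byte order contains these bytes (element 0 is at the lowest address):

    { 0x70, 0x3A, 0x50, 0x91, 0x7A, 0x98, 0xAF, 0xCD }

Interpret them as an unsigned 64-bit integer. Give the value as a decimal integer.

8086864666654453709

Big-endian stores the most-significant byte at the lowest address.
The bytes are already most-significant first: 0x703A50917A98AFCD.
0x703A50917A98AFCD = 8086864666654453709.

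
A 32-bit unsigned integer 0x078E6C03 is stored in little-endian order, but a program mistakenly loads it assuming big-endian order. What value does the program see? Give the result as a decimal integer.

Stored little-endian, the bytes at ascending addresses are 03 6C 8E 07.
Read back as big-endian, the last byte is least significant, giving 0x036C8E07.
0x036C8E07 = 57445895.

57445895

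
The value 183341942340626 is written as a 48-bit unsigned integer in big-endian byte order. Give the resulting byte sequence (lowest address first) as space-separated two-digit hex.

A6 BF 9F 58 7C 12

183341942340626 in hexadecimal, padded to 48 bits, is 0xA6BF9F587C12.
Split into bytes (most-significant first): A6 BF 9F 58 7C 12.
Big-endian stores the most-significant byte at the lowest address.
So the memory order matches the most-significant-first order: A6 BF 9F 58 7C 12.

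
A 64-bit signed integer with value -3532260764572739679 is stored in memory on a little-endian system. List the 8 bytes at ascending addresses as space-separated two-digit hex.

Two's complement of -3532260764572739679 in 64 bits: 3532260764572739679 = 0x31051C735E68685F; invert → 0xCEFAE38CA19797A0; add 1 → 0xCEFAE38CA19797A1.
Split into bytes (most-significant first): CE FA E3 8C A1 97 97 A1.
Little-endian: lowest address holds the least-significant byte.
So at ascending addresses the bytes are A1 97 97 A1 8C E3 FA CE.

A1 97 97 A1 8C E3 FA CE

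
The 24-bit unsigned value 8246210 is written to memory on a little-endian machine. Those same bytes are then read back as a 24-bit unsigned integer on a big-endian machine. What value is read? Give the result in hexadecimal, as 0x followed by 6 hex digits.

8246210 in 24-bit hexadecimal is 0x7DD3C2.
Stored little-endian, the bytes at ascending addresses are C2 D3 7D.
Read back as big-endian, the last byte is least significant, giving 0xC2D37D.

0xC2D37D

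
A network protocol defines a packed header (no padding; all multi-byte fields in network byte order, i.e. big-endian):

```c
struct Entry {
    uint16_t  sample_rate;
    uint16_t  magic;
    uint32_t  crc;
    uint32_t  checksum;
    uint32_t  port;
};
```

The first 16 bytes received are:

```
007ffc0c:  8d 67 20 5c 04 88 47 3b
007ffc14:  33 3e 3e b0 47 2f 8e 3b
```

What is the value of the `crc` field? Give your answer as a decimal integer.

`crc` follows `sample_rate` (2 B), `magic` (2 B), so it starts at offset 2 + 2 = 4 and occupies 4 bytes.
Bytes at offsets 4..7: 04 88 47 3B.
Big-endian: lowest address holds the most-significant byte.
The bytes are already most-significant first: 0x0488473B.
0x0488473B = 76039995.

76039995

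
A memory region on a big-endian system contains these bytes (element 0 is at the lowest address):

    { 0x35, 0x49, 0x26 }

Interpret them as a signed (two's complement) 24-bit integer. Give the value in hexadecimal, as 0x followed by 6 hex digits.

Big-endian stores the most-significant byte at the lowest address.
The bytes are already most-significant first: 0x354926.

0x354926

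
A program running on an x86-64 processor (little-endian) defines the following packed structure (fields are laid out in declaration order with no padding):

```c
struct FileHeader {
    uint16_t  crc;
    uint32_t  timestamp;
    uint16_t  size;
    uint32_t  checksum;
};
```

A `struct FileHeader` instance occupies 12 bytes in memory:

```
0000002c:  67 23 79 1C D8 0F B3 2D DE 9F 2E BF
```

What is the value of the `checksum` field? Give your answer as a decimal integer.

3207503838

`checksum` follows `crc` (2 B), `timestamp` (4 B), `size` (2 B), so it starts at offset 2 + 4 + 2 = 8 and occupies 4 bytes.
Bytes at offsets 8..11: DE 9F 2E BF.
In little-endian order the low byte comes first in memory.
Reassemble most-significant byte first: BF 2E 9F DE → 0xBF2E9FDE.
0xBF2E9FDE = 3207503838.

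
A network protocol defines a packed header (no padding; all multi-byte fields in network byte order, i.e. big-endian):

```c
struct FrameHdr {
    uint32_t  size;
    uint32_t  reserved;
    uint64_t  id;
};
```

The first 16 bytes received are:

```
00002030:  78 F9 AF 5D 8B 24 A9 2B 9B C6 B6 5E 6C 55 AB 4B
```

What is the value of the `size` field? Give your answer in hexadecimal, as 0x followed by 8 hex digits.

`size` is the first field, at byte offset 0, occupying 4 bytes.
Bytes at offsets 0..3: 78 F9 AF 5D.
Big-endian: lowest address holds the most-significant byte.
The bytes are already most-significant first: 0x78F9AF5D.

0x78F9AF5D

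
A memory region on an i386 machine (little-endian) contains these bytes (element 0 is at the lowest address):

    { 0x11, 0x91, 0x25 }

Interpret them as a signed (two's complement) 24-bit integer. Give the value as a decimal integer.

2461969

In little-endian order the low byte comes first in memory.
Reassemble most-significant byte first: 25 91 11 → 0x259111.
0x259111 = 2461969.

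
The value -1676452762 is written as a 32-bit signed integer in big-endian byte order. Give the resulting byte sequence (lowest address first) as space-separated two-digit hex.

Two's complement of -1676452762 in 32 bits: 1676452762 = 0x63ECA39A; invert → 0x9C135C65; add 1 → 0x9C135C66.
Split into bytes (most-significant first): 9C 13 5C 66.
Big-endian stores the most-significant byte at the lowest address.
So the memory order matches the most-significant-first order: 9C 13 5C 66.

9C 13 5C 66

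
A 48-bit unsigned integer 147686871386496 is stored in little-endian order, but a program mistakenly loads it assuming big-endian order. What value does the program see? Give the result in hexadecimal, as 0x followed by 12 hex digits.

147686871386496 in 48-bit hexadecimal is 0x86520781C980.
Stored little-endian, the bytes at ascending addresses are 80 C9 81 07 52 86.
Read back as big-endian, the last byte is least significant, giving 0x80C981075286.

0x80C981075286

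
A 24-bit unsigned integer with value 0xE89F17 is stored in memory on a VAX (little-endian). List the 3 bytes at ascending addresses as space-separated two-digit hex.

Split into bytes (most-significant first): E8 9F 17.
Little-endian stores the least-significant byte at the lowest address.
So at ascending addresses the bytes are 17 9F E8.

17 9F E8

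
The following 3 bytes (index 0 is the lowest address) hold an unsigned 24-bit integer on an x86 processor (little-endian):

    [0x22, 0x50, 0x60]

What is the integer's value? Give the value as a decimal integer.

6311970

Little-endian: lowest address holds the least-significant byte.
Reassemble most-significant byte first: 60 50 22 → 0x605022.
0x605022 = 6311970.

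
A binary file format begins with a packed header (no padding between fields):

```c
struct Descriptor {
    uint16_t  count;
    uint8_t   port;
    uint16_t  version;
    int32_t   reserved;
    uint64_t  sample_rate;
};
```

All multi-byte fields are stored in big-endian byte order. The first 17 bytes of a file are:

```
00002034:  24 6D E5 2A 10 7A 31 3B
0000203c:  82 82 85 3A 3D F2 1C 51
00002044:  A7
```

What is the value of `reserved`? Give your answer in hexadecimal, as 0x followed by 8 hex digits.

0x7A313B82

`reserved` follows `count` (2 B), `port` (1 B), `version` (2 B), so it starts at offset 2 + 1 + 2 = 5 and occupies 4 bytes.
Bytes at offsets 5..8: 7A 31 3B 82.
Big-endian stores the most-significant byte at the lowest address.
The bytes are already most-significant first: 0x7A313B82.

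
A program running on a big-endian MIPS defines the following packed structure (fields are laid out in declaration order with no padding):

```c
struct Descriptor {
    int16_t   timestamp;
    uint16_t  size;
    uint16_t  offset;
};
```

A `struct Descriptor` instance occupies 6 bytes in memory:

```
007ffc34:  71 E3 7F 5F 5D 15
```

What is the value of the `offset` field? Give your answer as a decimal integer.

`offset` follows `timestamp` (2 B), `size` (2 B), so it starts at offset 2 + 2 = 4 and occupies 2 bytes.
Bytes at offsets 4..5: 5D 15.
In big-endian order the high byte comes first in memory.
The bytes are already most-significant first: 0x5D15.
0x5D15 = 23829.

23829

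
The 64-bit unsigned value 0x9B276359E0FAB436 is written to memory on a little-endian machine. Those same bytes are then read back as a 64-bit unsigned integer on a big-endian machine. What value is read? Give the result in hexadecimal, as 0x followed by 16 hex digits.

0x36B4FAE05963279B

Stored little-endian, the bytes at ascending addresses are 36 B4 FA E0 59 63 27 9B.
Read back as big-endian, the last byte is least significant, giving 0x36B4FAE05963279B.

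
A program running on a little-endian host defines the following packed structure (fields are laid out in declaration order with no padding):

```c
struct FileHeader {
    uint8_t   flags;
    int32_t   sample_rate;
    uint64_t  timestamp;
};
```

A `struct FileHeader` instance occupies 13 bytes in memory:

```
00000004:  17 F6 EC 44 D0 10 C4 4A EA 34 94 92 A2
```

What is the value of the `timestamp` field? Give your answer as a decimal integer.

`timestamp` follows `flags` (1 B), `sample_rate` (4 B), so it starts at offset 1 + 4 = 5 and occupies 8 bytes.
Bytes at offsets 5..12: 10 C4 4A EA 34 94 92 A2.
Little-endian: lowest address holds the least-significant byte.
Reassemble most-significant byte first: A2 92 94 34 EA 4A C4 10 → 0xA2929434EA4AC410.
0xA2929434EA4AC410 = 11714588535734060048.

11714588535734060048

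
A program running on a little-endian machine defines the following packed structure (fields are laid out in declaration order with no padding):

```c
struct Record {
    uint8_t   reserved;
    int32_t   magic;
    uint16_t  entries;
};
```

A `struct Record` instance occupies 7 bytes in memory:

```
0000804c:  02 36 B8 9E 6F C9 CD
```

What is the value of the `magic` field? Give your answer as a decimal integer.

1872672822

`magic` follows `reserved` (1 byte), so it starts at byte offset 1 and occupies 4 bytes.
Bytes at offsets 1..4: 36 B8 9E 6F.
Little-endian: lowest address holds the least-significant byte.
Reassemble most-significant byte first: 6F 9E B8 36 → 0x6F9EB836.
0x6F9EB836 = 1872672822.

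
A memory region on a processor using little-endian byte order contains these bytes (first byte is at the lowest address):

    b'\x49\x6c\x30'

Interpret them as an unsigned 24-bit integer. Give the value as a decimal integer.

Little-endian stores the least-significant byte at the lowest address.
Reassemble most-significant byte first: 30 6C 49 → 0x306C49.
0x306C49 = 3173449.

3173449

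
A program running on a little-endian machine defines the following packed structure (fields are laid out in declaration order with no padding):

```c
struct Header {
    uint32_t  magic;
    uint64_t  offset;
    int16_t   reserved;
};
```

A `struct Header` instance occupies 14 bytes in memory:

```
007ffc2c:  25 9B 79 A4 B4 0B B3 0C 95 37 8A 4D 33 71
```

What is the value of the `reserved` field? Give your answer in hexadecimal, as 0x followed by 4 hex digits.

0x7133

`reserved` follows `magic` (4 B), `offset` (8 B), so it starts at offset 4 + 8 = 12 and occupies 2 bytes.
Bytes at offsets 12..13: 33 71.
Little-endian stores the least-significant byte at the lowest address.
Reassemble most-significant byte first: 71 33 → 0x7133.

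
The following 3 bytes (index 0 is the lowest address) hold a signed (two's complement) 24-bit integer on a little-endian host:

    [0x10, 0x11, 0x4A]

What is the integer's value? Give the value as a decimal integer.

Little-endian: lowest address holds the least-significant byte.
Reassemble most-significant byte first: 4A 11 10 → 0x4A1110.
0x4A1110 = 4854032.

4854032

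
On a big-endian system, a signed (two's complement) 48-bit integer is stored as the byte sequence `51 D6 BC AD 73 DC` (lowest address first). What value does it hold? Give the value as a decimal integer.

In big-endian order the high byte comes first in memory.
The bytes are already most-significant first: 0x51D6BCAD73DC.
0x51D6BCAD73DC = 89982730335196.

89982730335196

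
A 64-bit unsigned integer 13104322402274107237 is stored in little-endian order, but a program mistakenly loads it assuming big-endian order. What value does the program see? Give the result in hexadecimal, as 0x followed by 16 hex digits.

0x65DFBD91CBE7DBB5

13104322402274107237 in 64-bit hexadecimal is 0xB5DBE7CB91BDDF65.
Stored little-endian, the bytes at ascending addresses are 65 DF BD 91 CB E7 DB B5.
Read back as big-endian, the last byte is least significant, giving 0x65DFBD91CBE7DBB5.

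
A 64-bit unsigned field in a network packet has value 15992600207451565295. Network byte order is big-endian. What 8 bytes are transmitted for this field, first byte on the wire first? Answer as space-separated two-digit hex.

15992600207451565295 in hexadecimal, padded to 64 bits, is 0xDDF12127FFFD2CEF.
Split into bytes (most-significant first): DD F1 21 27 FF FD 2C EF.
In big-endian order the high byte comes first in memory.
So the memory order matches the most-significant-first order: DD F1 21 27 FF FD 2C EF.

DD F1 21 27 FF FD 2C EF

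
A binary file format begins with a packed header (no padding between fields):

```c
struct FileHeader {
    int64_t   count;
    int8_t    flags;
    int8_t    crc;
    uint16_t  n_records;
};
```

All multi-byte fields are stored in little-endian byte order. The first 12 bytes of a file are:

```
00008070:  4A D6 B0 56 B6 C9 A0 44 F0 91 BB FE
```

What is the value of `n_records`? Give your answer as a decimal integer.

65211

`n_records` follows `count` (8 B), `flags` (1 B), `crc` (1 B), so it starts at offset 8 + 1 + 1 = 10 and occupies 2 bytes.
Bytes at offsets 10..11: BB FE.
Little-endian: lowest address holds the least-significant byte.
Reassemble most-significant byte first: FE BB → 0xFEBB.
0xFEBB = 65211.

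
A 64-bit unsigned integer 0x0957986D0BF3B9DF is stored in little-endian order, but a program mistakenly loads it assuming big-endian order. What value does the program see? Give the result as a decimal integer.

Stored little-endian, the bytes at ascending addresses are DF B9 F3 0B 6D 98 57 09.
Read back as big-endian, the last byte is least significant, giving 0xDFB9F30B6D985709.
0xDFB9F30B6D985709 = 16121183571558291209.

16121183571558291209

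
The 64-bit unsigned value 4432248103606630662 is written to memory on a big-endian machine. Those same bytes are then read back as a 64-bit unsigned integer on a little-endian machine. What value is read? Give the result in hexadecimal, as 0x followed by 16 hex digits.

0x0639DFCB2A82823D

4432248103606630662 in 64-bit hexadecimal is 0x3D82822ACBDF3906.
Stored big-endian, the bytes at ascending addresses are 3D 82 82 2A CB DF 39 06.
Read back as little-endian, the first byte is least significant, giving 0x0639DFCB2A82823D.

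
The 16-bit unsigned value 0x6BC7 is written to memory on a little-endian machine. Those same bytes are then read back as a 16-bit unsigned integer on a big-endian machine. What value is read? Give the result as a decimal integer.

Stored little-endian, the bytes at ascending addresses are C7 6B.
Read back as big-endian, the last byte is least significant, giving 0xC76B.
0xC76B = 51051.

51051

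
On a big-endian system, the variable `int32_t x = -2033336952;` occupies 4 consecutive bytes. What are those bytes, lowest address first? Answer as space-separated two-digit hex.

Two's complement of -2033336952 in 32 bits: 2033336952 = 0x79324278; invert → 0x86CDBD87; add 1 → 0x86CDBD88.
Split into bytes (most-significant first): 86 CD BD 88.
Big-endian stores the most-significant byte at the lowest address.
So the memory order matches the most-significant-first order: 86 CD BD 88.

86 CD BD 88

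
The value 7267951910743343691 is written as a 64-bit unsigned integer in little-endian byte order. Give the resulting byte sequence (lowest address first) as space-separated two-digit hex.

4B 82 7A 6C C1 F3 DC 64

7267951910743343691 in hexadecimal, padded to 64 bits, is 0x64DCF3C16C7A824B.
Split into bytes (most-significant first): 64 DC F3 C1 6C 7A 82 4B.
In little-endian order the low byte comes first in memory.
So at ascending addresses the bytes are 4B 82 7A 6C C1 F3 DC 64.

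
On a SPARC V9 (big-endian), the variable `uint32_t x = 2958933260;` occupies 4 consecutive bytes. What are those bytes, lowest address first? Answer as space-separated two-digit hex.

B0 5D BD 0C

2958933260 in hexadecimal, padded to 32 bits, is 0xB05DBD0C.
Split into bytes (most-significant first): B0 5D BD 0C.
Big-endian: lowest address holds the most-significant byte.
So the memory order matches the most-significant-first order: B0 5D BD 0C.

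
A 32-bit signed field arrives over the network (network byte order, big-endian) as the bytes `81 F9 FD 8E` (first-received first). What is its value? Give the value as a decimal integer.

In big-endian order the high byte comes first in memory.
The bytes are already most-significant first: 0x81F9FD8E.
Top bit is set, so as a signed 32-bit value this is 0x81F9FD8E − 2^32 = -2114323058.

-2114323058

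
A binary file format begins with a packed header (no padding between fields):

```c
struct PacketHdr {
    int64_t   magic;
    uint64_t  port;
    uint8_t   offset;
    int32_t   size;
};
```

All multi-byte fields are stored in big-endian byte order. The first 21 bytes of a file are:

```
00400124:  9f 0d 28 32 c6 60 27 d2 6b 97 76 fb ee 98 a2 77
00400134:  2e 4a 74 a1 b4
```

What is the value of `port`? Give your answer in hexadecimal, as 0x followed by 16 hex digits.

0x6B9776FBEE98A277

`port` follows `magic` (8 bytes), so it starts at byte offset 8 and occupies 8 bytes.
Bytes at offsets 8..15: 6B 97 76 FB EE 98 A2 77.
In big-endian order the high byte comes first in memory.
The bytes are already most-significant first: 0x6B9776FBEE98A277.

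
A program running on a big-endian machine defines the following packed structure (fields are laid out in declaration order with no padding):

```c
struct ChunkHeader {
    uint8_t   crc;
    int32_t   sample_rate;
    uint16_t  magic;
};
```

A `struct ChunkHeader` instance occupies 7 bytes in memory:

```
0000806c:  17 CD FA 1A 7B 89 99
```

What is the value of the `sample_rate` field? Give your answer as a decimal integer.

`sample_rate` follows `crc` (1 byte), so it starts at byte offset 1 and occupies 4 bytes.
Bytes at offsets 1..4: CD FA 1A 7B.
Big-endian: lowest address holds the most-significant byte.
The bytes are already most-significant first: 0xCDFA1A7B.
Top bit is set, so as a signed 32-bit value this is 0xCDFA1A7B − 2^32 = -839247237.

-839247237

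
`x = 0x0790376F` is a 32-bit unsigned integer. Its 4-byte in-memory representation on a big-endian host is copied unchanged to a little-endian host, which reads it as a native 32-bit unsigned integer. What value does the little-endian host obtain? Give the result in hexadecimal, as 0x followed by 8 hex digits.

Stored big-endian, the bytes at ascending addresses are 07 90 37 6F.
Read back as little-endian, the first byte is least significant, giving 0x6F379007.

0x6F379007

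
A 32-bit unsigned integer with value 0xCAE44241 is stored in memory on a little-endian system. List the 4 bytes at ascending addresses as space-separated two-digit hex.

Split into bytes (most-significant first): CA E4 42 41.
Little-endian stores the least-significant byte at the lowest address.
So at ascending addresses the bytes are 41 42 E4 CA.

41 42 E4 CA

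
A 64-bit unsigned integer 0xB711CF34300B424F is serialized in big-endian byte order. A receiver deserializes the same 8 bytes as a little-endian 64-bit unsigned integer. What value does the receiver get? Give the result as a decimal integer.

Stored big-endian, the bytes at ascending addresses are B7 11 CF 34 30 0B 42 4F.
Read back as little-endian, the first byte is least significant, giving 0x4F420B3034CF11B7.
0x4F420B3034CF11B7 = 5711139579131531703.

5711139579131531703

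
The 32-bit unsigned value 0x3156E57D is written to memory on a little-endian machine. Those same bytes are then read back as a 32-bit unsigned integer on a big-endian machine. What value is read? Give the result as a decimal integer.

2112181809

Stored little-endian, the bytes at ascending addresses are 7D E5 56 31.
Read back as big-endian, the last byte is least significant, giving 0x7DE55631.
0x7DE55631 = 2112181809.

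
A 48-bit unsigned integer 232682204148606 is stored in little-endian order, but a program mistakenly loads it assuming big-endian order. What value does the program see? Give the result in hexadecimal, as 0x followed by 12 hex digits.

0x7EB31F8C9FD3

232682204148606 in 48-bit hexadecimal is 0xD39F8C1FB37E.
Stored little-endian, the bytes at ascending addresses are 7E B3 1F 8C 9F D3.
Read back as big-endian, the last byte is least significant, giving 0x7EB31F8C9FD3.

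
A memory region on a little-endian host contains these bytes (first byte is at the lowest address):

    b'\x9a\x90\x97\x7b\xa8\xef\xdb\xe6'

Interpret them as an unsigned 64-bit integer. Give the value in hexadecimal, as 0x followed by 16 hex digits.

0xE6DBEFA87B97909A

Little-endian: lowest address holds the least-significant byte.
Reassemble most-significant byte first: E6 DB EF A8 7B 97 90 9A → 0xE6DBEFA87B97909A.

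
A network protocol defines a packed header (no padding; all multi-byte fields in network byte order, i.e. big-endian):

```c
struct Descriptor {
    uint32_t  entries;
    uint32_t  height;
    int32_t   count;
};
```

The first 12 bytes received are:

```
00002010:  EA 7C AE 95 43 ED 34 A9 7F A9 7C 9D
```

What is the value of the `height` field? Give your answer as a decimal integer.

`height` follows `entries` (4 bytes), so it starts at byte offset 4 and occupies 4 bytes.
Bytes at offsets 4..7: 43 ED 34 A9.
Big-endian stores the most-significant byte at the lowest address.
The bytes are already most-significant first: 0x43ED34A9.
0x43ED34A9 = 1139618985.

1139618985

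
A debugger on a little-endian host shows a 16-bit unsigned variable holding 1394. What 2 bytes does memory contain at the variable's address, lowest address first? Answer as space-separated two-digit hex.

72 05

1394 in hexadecimal, padded to 16 bits, is 0x0572.
Split into bytes (most-significant first): 05 72.
Little-endian: lowest address holds the least-significant byte.
So at ascending addresses the bytes are 72 05.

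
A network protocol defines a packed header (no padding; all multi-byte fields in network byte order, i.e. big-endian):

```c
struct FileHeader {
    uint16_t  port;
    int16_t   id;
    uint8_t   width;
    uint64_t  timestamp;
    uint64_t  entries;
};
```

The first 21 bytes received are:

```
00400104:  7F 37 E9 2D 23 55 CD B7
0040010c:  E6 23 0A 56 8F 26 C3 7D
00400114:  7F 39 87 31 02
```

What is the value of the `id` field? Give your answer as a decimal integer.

`id` follows `port` (2 bytes), so it starts at byte offset 2 and occupies 2 bytes.
Bytes at offsets 2..3: E9 2D.
In big-endian order the high byte comes first in memory.
The bytes are already most-significant first: 0xE92D.
Top bit is set, so as a signed 16-bit value this is 0xE92D − 2^16 = -5843.

-5843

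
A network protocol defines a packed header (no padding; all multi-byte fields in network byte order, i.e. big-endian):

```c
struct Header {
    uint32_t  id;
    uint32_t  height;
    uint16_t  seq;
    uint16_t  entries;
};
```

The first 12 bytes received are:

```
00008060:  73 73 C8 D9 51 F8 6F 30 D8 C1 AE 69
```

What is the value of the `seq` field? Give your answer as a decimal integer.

55489

`seq` follows `id` (4 B), `height` (4 B), so it starts at offset 4 + 4 = 8 and occupies 2 bytes.
Bytes at offsets 8..9: D8 C1.
Big-endian stores the most-significant byte at the lowest address.
The bytes are already most-significant first: 0xD8C1.
0xD8C1 = 55489.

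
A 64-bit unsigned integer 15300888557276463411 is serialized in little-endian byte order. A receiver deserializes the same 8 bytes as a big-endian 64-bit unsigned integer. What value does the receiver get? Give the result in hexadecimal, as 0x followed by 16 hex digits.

15300888557276463411 in 64-bit hexadecimal is 0xD457AD13444D8133.
Stored little-endian, the bytes at ascending addresses are 33 81 4D 44 13 AD 57 D4.
Read back as big-endian, the last byte is least significant, giving 0x33814D4413AD57D4.

0x33814D4413AD57D4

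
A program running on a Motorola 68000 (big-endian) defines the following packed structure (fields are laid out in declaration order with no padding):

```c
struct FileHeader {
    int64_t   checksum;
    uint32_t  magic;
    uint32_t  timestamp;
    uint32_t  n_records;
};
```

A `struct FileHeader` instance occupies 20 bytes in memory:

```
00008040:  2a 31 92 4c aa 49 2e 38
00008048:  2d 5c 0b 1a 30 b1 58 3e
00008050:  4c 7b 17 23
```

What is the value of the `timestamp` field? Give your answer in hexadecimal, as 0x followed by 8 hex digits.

`timestamp` follows `checksum` (8 B), `magic` (4 B), so it starts at offset 8 + 4 = 12 and occupies 4 bytes.
Bytes at offsets 12..15: 30 B1 58 3E.
Big-endian stores the most-significant byte at the lowest address.
The bytes are already most-significant first: 0x30B1583E.

0x30B1583E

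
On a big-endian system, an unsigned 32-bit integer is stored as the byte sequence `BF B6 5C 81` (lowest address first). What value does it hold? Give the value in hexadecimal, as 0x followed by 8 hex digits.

0xBFB65C81

Big-endian stores the most-significant byte at the lowest address.
The bytes are already most-significant first: 0xBFB65C81.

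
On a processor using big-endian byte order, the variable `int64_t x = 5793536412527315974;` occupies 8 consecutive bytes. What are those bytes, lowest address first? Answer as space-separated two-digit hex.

50 66 C6 AB F5 FB 4C 06

5793536412527315974 in hexadecimal, padded to 64 bits, is 0x5066C6ABF5FB4C06.
Split into bytes (most-significant first): 50 66 C6 AB F5 FB 4C 06.
Big-endian stores the most-significant byte at the lowest address.
So the memory order matches the most-significant-first order: 50 66 C6 AB F5 FB 4C 06.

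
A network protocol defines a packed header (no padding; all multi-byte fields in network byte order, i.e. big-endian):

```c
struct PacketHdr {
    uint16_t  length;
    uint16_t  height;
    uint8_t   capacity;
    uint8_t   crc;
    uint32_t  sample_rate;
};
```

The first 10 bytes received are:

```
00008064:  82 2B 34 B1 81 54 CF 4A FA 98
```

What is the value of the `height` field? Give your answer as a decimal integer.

`height` follows `length` (2 bytes), so it starts at byte offset 2 and occupies 2 bytes.
Bytes at offsets 2..3: 34 B1.
Big-endian: lowest address holds the most-significant byte.
The bytes are already most-significant first: 0x34B1.
0x34B1 = 13489.

13489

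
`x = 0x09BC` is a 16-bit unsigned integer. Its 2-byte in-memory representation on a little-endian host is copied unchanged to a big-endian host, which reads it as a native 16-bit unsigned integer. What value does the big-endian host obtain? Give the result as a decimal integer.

48137

Stored little-endian, the bytes at ascending addresses are BC 09.
Read back as big-endian, the last byte is least significant, giving 0xBC09.
0xBC09 = 48137.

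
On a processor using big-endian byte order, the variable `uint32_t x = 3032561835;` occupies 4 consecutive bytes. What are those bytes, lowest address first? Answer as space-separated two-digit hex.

3032561835 in hexadecimal, padded to 32 bits, is 0xB4C138AB.
Split into bytes (most-significant first): B4 C1 38 AB.
In big-endian order the high byte comes first in memory.
So the memory order matches the most-significant-first order: B4 C1 38 AB.

B4 C1 38 AB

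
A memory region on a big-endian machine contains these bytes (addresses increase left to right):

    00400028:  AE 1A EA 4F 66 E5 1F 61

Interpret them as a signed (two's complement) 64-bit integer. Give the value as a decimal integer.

-5901146734966005919

Big-endian stores the most-significant byte at the lowest address.
The bytes are already most-significant first: 0xAE1AEA4F66E51F61.
Top bit is set, so as a signed 64-bit value this is 0xAE1AEA4F66E51F61 − 2^64 = -5901146734966005919.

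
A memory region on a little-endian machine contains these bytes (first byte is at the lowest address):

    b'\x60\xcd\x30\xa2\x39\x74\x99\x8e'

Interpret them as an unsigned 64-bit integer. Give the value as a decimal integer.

In little-endian order the low byte comes first in memory.
Reassemble most-significant byte first: 8E 99 74 39 A2 30 CD 60 → 0x8E997439A230CD60.
0x8E997439A230CD60 = 10275371815705562464.

10275371815705562464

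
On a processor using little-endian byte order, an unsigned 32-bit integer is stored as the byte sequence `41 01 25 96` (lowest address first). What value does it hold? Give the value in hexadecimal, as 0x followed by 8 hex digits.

0x96250141

Little-endian stores the least-significant byte at the lowest address.
Reassemble most-significant byte first: 96 25 01 41 → 0x96250141.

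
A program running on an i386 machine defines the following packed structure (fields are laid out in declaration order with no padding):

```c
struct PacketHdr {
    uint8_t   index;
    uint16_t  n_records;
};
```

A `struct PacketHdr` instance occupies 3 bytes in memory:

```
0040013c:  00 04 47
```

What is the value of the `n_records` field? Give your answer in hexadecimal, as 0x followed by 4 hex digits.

`n_records` follows `index` (1 byte), so it starts at byte offset 1 and occupies 2 bytes.
Bytes at offsets 1..2: 04 47.
Little-endian: lowest address holds the least-significant byte.
Reassemble most-significant byte first: 47 04 → 0x4704.

0x4704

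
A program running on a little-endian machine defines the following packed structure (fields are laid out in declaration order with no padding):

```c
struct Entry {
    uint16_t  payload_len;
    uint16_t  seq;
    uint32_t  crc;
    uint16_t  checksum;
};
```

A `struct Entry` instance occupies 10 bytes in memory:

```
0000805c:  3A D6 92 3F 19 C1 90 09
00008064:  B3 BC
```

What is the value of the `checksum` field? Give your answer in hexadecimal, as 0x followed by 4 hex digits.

0xBCB3

`checksum` follows `payload_len` (2 B), `seq` (2 B), `crc` (4 B), so it starts at offset 2 + 2 + 4 = 8 and occupies 2 bytes.
Bytes at offsets 8..9: B3 BC.
In little-endian order the low byte comes first in memory.
Reassemble most-significant byte first: BC B3 → 0xBCB3.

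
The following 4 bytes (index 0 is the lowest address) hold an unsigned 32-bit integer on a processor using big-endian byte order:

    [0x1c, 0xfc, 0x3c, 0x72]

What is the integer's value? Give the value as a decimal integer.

Big-endian stores the most-significant byte at the lowest address.
The bytes are already most-significant first: 0x1CFC3C72.
0x1CFC3C72 = 486292594.

486292594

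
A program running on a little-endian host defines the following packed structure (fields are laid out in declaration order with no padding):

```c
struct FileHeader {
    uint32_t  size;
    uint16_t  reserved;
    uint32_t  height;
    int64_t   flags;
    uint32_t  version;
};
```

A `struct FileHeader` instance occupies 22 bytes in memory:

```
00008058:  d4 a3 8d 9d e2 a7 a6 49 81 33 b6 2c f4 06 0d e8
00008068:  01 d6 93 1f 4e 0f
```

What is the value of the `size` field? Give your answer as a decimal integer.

2643305428

`size` is the first field, at byte offset 0, occupying 4 bytes.
Bytes at offsets 0..3: D4 A3 8D 9D.
In little-endian order the low byte comes first in memory.
Reassemble most-significant byte first: 9D 8D A3 D4 → 0x9D8DA3D4.
0x9D8DA3D4 = 2643305428.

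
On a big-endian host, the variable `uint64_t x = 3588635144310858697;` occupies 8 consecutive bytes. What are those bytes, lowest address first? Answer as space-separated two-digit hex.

3588635144310858697 in hexadecimal, padded to 64 bits, is 0x31CD64A67D21A3C9.
Split into bytes (most-significant first): 31 CD 64 A6 7D 21 A3 C9.
Big-endian stores the most-significant byte at the lowest address.
So the memory order matches the most-significant-first order: 31 CD 64 A6 7D 21 A3 C9.

31 CD 64 A6 7D 21 A3 C9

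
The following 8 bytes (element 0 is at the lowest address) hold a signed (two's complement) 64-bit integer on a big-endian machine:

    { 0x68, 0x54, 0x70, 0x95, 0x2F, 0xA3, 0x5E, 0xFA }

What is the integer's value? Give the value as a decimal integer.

7517757464039874298

Big-endian: lowest address holds the most-significant byte.
The bytes are already most-significant first: 0x685470952FA35EFA.
0x685470952FA35EFA = 7517757464039874298.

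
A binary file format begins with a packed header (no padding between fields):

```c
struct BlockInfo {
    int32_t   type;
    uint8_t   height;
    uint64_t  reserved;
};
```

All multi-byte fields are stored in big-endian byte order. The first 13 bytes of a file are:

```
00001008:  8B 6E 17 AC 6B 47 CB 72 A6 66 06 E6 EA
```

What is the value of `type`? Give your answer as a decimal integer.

`type` is the first field, at byte offset 0, occupying 4 bytes.
Bytes at offsets 0..3: 8B 6E 17 AC.
Big-endian stores the most-significant byte at the lowest address.
The bytes are already most-significant first: 0x8B6E17AC.
Top bit is set, so as a signed 32-bit value this is 0x8B6E17AC − 2^32 = -1955719252.

-1955719252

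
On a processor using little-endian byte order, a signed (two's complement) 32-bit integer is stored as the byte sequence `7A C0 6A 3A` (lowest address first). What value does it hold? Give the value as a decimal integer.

In little-endian order the low byte comes first in memory.
Reassemble most-significant byte first: 3A 6A C0 7A → 0x3A6AC07A.
0x3A6AC07A = 980074618.

980074618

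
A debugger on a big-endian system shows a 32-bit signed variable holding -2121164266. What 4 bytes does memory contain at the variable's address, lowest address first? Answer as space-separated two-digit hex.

81 91 9A 16

Two's complement of -2121164266 in 32 bits: 2121164266 = 0x7E6E65EA; invert → 0x81919A15; add 1 → 0x81919A16.
Split into bytes (most-significant first): 81 91 9A 16.
Big-endian: lowest address holds the most-significant byte.
So the memory order matches the most-significant-first order: 81 91 9A 16.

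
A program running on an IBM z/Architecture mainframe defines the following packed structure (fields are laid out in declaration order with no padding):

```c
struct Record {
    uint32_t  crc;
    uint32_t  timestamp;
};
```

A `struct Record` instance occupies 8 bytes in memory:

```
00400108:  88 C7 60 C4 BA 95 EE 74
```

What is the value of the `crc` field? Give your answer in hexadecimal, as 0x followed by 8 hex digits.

`crc` is the first field, at byte offset 0, occupying 4 bytes.
Bytes at offsets 0..3: 88 C7 60 C4.
In big-endian order the high byte comes first in memory.
The bytes are already most-significant first: 0x88C760C4.

0x88C760C4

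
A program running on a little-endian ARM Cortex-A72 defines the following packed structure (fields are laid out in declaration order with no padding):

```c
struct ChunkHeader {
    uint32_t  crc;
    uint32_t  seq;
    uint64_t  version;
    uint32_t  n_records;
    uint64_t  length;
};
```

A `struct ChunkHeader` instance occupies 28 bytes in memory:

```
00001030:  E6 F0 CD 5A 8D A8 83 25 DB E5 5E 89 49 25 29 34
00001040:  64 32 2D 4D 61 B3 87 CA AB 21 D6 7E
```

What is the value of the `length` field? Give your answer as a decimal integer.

9139529515516015457

`length` follows `crc` (4 B), `seq` (4 B), `version` (8 B), `n_records` (4 B), so it starts at offset 4 + 4 + 8 + 4 = 20 and occupies 8 bytes.
Bytes at offsets 20..27: 61 B3 87 CA AB 21 D6 7E.
Little-endian: lowest address holds the least-significant byte.
Reassemble most-significant byte first: 7E D6 21 AB CA 87 B3 61 → 0x7ED621ABCA87B361.
0x7ED621ABCA87B361 = 9139529515516015457.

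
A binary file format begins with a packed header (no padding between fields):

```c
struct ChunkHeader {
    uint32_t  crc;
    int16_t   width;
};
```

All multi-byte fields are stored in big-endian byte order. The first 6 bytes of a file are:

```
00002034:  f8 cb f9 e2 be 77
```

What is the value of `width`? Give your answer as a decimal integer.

`width` follows `crc` (4 bytes), so it starts at byte offset 4 and occupies 2 bytes.
Bytes at offsets 4..5: BE 77.
In big-endian order the high byte comes first in memory.
The bytes are already most-significant first: 0xBE77.
Top bit is set, so as a signed 16-bit value this is 0xBE77 − 2^16 = -16777.

-16777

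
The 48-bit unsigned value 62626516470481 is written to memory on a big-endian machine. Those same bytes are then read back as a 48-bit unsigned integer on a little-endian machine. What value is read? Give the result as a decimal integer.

62626516470481 in 48-bit hexadecimal is 0x38F55F448AD1.
Stored big-endian, the bytes at ascending addresses are 38 F5 5F 44 8A D1.
Read back as little-endian, the first byte is least significant, giving 0xD18A445FF538.
0xD18A445FF538 = 230391782831416.

230391782831416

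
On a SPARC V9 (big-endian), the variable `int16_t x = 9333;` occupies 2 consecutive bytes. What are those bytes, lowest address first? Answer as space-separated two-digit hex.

9333 in hexadecimal, padded to 16 bits, is 0x2475.
Split into bytes (most-significant first): 24 75.
In big-endian order the high byte comes first in memory.
So the memory order matches the most-significant-first order: 24 75.

24 75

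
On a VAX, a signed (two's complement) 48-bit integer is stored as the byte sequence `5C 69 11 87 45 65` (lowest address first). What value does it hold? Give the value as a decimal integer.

In little-endian order the low byte comes first in memory.
Reassemble most-significant byte first: 65 45 87 11 69 5C → 0x65458711695C.
0x65458711695C = 111349293214044.

111349293214044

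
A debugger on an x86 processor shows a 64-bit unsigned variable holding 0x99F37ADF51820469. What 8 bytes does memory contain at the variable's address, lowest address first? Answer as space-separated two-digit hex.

69 04 82 51 DF 7A F3 99

Split into bytes (most-significant first): 99 F3 7A DF 51 82 04 69.
In little-endian order the low byte comes first in memory.
So at ascending addresses the bytes are 69 04 82 51 DF 7A F3 99.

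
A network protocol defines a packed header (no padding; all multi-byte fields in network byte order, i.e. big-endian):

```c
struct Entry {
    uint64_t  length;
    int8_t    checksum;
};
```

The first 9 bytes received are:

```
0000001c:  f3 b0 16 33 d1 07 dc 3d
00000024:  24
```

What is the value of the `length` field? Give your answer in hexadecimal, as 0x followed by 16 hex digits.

0xF3B01633D107DC3D

`length` is the first field, at byte offset 0, occupying 8 bytes.
Bytes at offsets 0..7: F3 B0 16 33 D1 07 DC 3D.
In big-endian order the high byte comes first in memory.
The bytes are already most-significant first: 0xF3B01633D107DC3D.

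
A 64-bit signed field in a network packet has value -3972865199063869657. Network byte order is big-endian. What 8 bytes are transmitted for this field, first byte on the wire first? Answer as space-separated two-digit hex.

C8 DD 8C 26 8D 49 57 27

Two's complement of -3972865199063869657 in 64 bits: 3972865199063869657 = 0x372273D972B6A8D9; invert → 0xC8DD8C268D495726; add 1 → 0xC8DD8C268D495727.
Split into bytes (most-significant first): C8 DD 8C 26 8D 49 57 27.
In big-endian order the high byte comes first in memory.
So the memory order matches the most-significant-first order: C8 DD 8C 26 8D 49 57 27.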